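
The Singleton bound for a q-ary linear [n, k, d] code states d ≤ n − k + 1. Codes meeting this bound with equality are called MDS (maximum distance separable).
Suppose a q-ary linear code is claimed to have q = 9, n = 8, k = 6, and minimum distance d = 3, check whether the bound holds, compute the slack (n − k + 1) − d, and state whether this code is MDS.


Singleton RHS = n − k + 1 = 3, slack = 0, bound satisfied, MDS.

Singleton bound: d ≤ n − k + 1.
Here n = 8, k = 6, so n − k + 1 = 3.
Given d = 3, check d ≤ 3: YES.
Slack = (n − k + 1) − d = 0.
The code is MDS (slack = 0).
Description: the claimed parameters are [8, 6, 3]_9; such a code would be MDS (meets Singleton bound).


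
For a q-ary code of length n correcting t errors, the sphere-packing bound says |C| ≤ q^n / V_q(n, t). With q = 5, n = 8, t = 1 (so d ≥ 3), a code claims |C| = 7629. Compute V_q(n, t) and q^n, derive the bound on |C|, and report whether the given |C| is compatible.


V_q(n, t) = 33, q^n = 390625, Hamming bound = 11837, |C| = 7629 ≤ bound (satisfied).

Step 1: Compute V_q(n, t) = Σ_{j=0}^1 C(n, j) (q−1)^j.
  j = 0: C(8,0)·(4)^0 = 1·1 = 1.
  j = 1: C(8,1)·(4)^1 = 8·4 = 32.
  V_q(n, t) = 1 + 32 = 33.
Step 2: q^n = 5^8 = 390625.
Step 3: Hamming bound ⌊q^n / V_q(n,t)⌋ = ⌊390625/33⌋ = 11837.
Step 4: Compare |C| = 7629 to 11837: satisfied.
The claimed |C| lies below the Hamming bound.


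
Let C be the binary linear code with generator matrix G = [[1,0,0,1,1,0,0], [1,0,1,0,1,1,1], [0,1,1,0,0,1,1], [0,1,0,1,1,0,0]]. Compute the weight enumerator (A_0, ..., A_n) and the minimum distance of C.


Weight distribution: A_0 = 1, A_1 = 1, A_2 = 3, A_3 = 3, A_4 = 3, A_5 = 3, A_6 = 1, A_7 = 1. Minimum distance d = 1.

Enumerate all 2^4 = 16 messages m ∈ F_2^4.
For each, compute codeword c = mG in F_2^7, then tally its weight.
  m = 0000 → c = 0000000, weight = 0.
  m = 1000 → c = 1001100, weight = 3.
  m = 0100 → c = 1010111, weight = 5.
  m = 1100 → c = 0011011, weight = 4.
  m = 0010 → c = 0110011, weight = 4.
  m = 1010 → c = 1111111, weight = 7.
  m = 0110 → c = 1100100, weight = 3.
  m = 1110 → c = 0101000, weight = 2.
  m = 0001 → c = 0101100, weight = 3.
  m = 1001 → c = 1100000, weight = 2.
  m = 0101 → c = 1111011, weight = 6.
  m = 1101 → c = 0110111, weight = 5.
  m = 0011 → c = 0011111, weight = 5.
  m = 1011 → c = 1010011, weight = 4.
  m = 0111 → c = 1001000, weight = 2.
  m = 1111 → c = 0000100, weight = 1.
Tally weights:
  weight 0: 1 codewords.
  weight 1: 1 codewords.
  weight 2: 3 codewords.
  weight 3: 3 codewords.
  weight 4: 3 codewords.
  weight 5: 3 codewords.
  weight 6: 1 codewords.
  weight 7: 1 codewords.
Minimum distance d = smallest w > 0 with A_w > 0 = 1.
Sanity: Σ A_w = 16 = 2^4 = 16 ✓.


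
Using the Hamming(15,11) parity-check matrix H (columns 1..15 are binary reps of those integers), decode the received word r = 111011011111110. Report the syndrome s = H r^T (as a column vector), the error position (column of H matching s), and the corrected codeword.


s = (1, 1, 0, 0)^T, error position = 12, corrected codeword c = 111011011110110

Compute s = H r^T mod 2 one row at a time:
  s_1 = 1 + 1 + 1 + 1 + 1 + 1 + 1 + 0 = 7 ≡ 1 (mod 2).
  s_2 = 0 + 1 + 1 + 0 + 1 + 1 + 1 + 0 = 5 ≡ 1 (mod 2).
  s_3 = 1 + 1 + 1 + 0 + 1 + 1 + 1 + 0 = 6 ≡ 0 (mod 2).
  s_4 = 1 + 1 + 1 + 0 + 1 + 1 + 1 + 0 = 6 ≡ 0 (mod 2).
s = (1, 1, 0, 0)^T — this equals column 12 of H (binary 1100), so error is at position 12.
Correct: flip bit 12 of r = 111011011111110 to get c = 111011011110110.


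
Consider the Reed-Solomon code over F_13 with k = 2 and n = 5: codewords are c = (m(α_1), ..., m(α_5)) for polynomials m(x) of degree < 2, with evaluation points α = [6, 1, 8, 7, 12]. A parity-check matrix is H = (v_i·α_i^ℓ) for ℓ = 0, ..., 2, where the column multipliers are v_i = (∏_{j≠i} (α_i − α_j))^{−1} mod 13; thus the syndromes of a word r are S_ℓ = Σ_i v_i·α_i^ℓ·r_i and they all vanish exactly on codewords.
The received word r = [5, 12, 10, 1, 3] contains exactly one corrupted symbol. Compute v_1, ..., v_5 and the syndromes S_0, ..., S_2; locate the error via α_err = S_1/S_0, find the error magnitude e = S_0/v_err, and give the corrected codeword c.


S = (5, 8, 5), error at position 5, error magnitude e = 9, c = [5, 12, 10, 1, 7].

Step 1: column multipliers v_i = (∏_{j≠i}(α_i − α_j))^{−1} mod 13.
  i = 1 (α = 6): (6−1)(6−8)(6−7)(6−12) = 5·(−2)·(−1)·(−6) = −60 ≡ 5, so v_1 = 5^{−1} = 8 (mod 13).
  i = 2 (α = 1): (1−6)(1−8)(1−7)(1−12) = (−5)·(−7)·(−6)·(−11) = 2310 ≡ 9, so v_2 = 9^{−1} = 3 (mod 13).
  i = 3 (α = 8): (8−6)(8−1)(8−7)(8−12) = 2·7·1·(−4) = −56 ≡ 9, so v_3 = 9^{−1} = 3 (mod 13).
  i = 4 (α = 7): (7−6)(7−1)(7−8)(7−12) = 1·6·(−1)·(−5) = 30 ≡ 4, so v_4 = 4^{−1} = 10 (mod 13).
  i = 5 (α = 12): (12−6)(12−1)(12−8)(12−7) = 6·11·4·5 = 1320 ≡ 7, so v_5 = 7^{−1} = 2 (mod 13).
  v = [8, 3, 3, 10, 2].
Step 2: syndromes of r = [5, 12, 10, 1, 3] (all sums mod 13).
  S_0 = Σ v_i r_i = 8·5 + 3·12 + 3·10 + 10·1 + 2·3 = 122 ≡ 5.
  S_1 = Σ v_i α_i r_i = 8·6·5 + 3·1·12 + 3·8·10 + 10·7·1 + 2·12·3 = 658 ≡ 8.
  α_i^2 mod 13 = [10, 1, 12, 10, 1].
  S_2 = Σ v_i α_i^2 r_i = 8·10·5 + 3·1·12 + 3·12·10 + 10·10·1 + 2·1·3 = 902 ≡ 5.
  S = (5, 8, 5) ≠ 0, so r is not a codeword (an error is present).
Step 3: locate the error. For a single error e at position i, S_ℓ = v_i·e·α_i^ℓ, so α_err = S_1/S_0.
  S_0^{−1} = 5^{−1} = 8 (mod 13), so α_err = 8·8 = 64 ≡ 12 = α_5. Error position i = 5.
  Consistency check: S_2/S_1 = 5·5 = 25 ≡ 12 = α_err ✓ (single-error assumption holds).
Step 4: error magnitude e = S_0/v_5 = S_0·∏_{j≠5}(α_5 − α_j) = 5·7 = 35 ≡ 9 (mod 13).
Step 5: correct position 5: c_5 = r_5 − e = 3 − 9 ≡ 7 (mod 13). Hence c = [5, 12, 10, 1, 7].
  Check: interpolating c through the α_i gives m(x) = 3 + 9·x (degree < 2) with m(α_i) = c_i for every i, so c is indeed a codeword.


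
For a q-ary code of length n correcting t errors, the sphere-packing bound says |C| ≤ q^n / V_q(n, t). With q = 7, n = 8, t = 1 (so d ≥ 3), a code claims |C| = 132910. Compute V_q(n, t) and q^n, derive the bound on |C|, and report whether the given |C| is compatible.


V_q(n, t) = 49, q^n = 5764801, Hamming bound = 117649, |C| = 132910 > bound (violated).

Step 1: Compute V_q(n, t) = Σ_{j=0}^1 C(n, j) (q−1)^j.
  j = 0: C(8,0)·(6)^0 = 1·1 = 1.
  j = 1: C(8,1)·(6)^1 = 8·6 = 48.
  V_q(n, t) = 1 + 48 = 49.
Step 2: q^n = 7^8 = 5764801.
Step 3: Hamming bound ⌊q^n / V_q(n,t)⌋ = ⌊5764801/49⌋ = 117649.
Step 4: Compare |C| = 132910 to 117649: violated.
The claimed |C| lies above the Hamming bound, so no 7-ary code of length 8 with d ≥ 3 can have 132910 codewords.


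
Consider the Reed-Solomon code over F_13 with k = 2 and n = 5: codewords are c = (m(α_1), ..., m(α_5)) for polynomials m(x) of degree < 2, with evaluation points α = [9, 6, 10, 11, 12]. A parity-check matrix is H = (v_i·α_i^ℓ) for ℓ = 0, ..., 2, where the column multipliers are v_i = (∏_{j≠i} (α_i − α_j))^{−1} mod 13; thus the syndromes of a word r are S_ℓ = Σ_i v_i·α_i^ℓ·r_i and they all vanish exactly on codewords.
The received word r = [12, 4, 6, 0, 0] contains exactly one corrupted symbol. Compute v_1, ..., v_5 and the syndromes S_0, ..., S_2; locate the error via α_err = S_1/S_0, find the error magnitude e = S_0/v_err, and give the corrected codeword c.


S = (11, 2, 11), error at position 5, error magnitude e = 6, c = [12, 4, 6, 0, 7].

Step 1: column multipliers v_i = (∏_{j≠i}(α_i − α_j))^{−1} mod 13.
  i = 1 (α = 9): (9−6)(9−10)(9−11)(9−12) = 3·(−1)·(−2)·(−3) = −18 ≡ 8, so v_1 = 8^{−1} = 5 (mod 13).
  i = 2 (α = 6): (6−9)(6−10)(6−11)(6−12) = (−3)·(−4)·(−5)·(−6) = 360 ≡ 9, so v_2 = 9^{−1} = 3 (mod 13).
  i = 3 (α = 10): (10−9)(10−6)(10−11)(10−12) = 1·4·(−1)·(−2) = 8 ≡ 8, so v_3 = 8^{−1} = 5 (mod 13).
  i = 4 (α = 11): (11−9)(11−6)(11−10)(11−12) = 2·5·1·(−1) = −10 ≡ 3, so v_4 = 3^{−1} = 9 (mod 13).
  i = 5 (α = 12): (12−9)(12−6)(12−10)(12−11) = 3·6·2·1 = 36 ≡ 10, so v_5 = 10^{−1} = 4 (mod 13).
  v = [5, 3, 5, 9, 4].
Step 2: syndromes of r = [12, 4, 6, 0, 0] (all sums mod 13).
  S_0 = Σ v_i r_i = 5·12 + 3·4 + 5·6 + 9·0 + 4·0 = 102 ≡ 11.
  S_1 = Σ v_i α_i r_i = 5·9·12 + 3·6·4 + 5·10·6 + 9·11·0 + 4·12·0 = 912 ≡ 2.
  α_i^2 mod 13 = [3, 10, 9, 4, 1].
  S_2 = Σ v_i α_i^2 r_i = 5·3·12 + 3·10·4 + 5·9·6 + 9·4·0 + 4·1·0 = 570 ≡ 11.
  S = (11, 2, 11) ≠ 0, so r is not a codeword (an error is present).
Step 3: locate the error. For a single error e at position i, S_ℓ = v_i·e·α_i^ℓ, so α_err = S_1/S_0.
  S_0^{−1} = 11^{−1} = 6 (mod 13), so α_err = 2·6 = 12 ≡ 12 = α_5. Error position i = 5.
  Consistency check: S_2/S_1 = 11·7 = 77 ≡ 12 = α_err ✓ (single-error assumption holds).
Step 4: error magnitude e = S_0/v_5 = S_0·∏_{j≠5}(α_5 − α_j) = 11·10 = 110 ≡ 6 (mod 13).
Step 5: correct position 5: c_5 = r_5 − e = 0 − 6 ≡ 7 (mod 13). Hence c = [12, 4, 6, 0, 7].
  Check: interpolating c through the α_i gives m(x) = 1 + 7·x (degree < 2) with m(α_i) = c_i for every i, so c is indeed a codeword.


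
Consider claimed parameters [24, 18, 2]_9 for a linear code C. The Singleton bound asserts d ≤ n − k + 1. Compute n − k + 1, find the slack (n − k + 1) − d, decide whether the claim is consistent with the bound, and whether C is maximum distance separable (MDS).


Singleton RHS = n − k + 1 = 7, slack = 5, bound satisfied, not MDS.

Singleton bound: d ≤ n − k + 1.
Here n = 24, k = 18, so n − k + 1 = 7.
Given d = 2, check d ≤ 7: YES.
Slack = (n − k + 1) − d = 5.
The code is NOT MDS (slack = 5 > 0).
Description: the claimed parameters are [24, 18, 2]_9; such a code would be non-MDS.


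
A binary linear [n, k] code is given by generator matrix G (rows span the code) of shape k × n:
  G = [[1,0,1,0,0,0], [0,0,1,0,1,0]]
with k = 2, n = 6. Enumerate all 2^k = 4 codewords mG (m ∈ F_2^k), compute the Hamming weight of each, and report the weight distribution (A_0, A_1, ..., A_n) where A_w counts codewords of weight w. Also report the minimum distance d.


Weight distribution: A_0 = 1, A_2 = 3. Minimum distance d = 2.

Enumerate all 2^2 = 4 messages m ∈ F_2^2.
For each, compute codeword c = mG in F_2^6, then tally its weight.
  m = 00 → c = 000000, weight = 0.
  m = 10 → c = 101000, weight = 2.
  m = 01 → c = 001010, weight = 2.
  m = 11 → c = 100010, weight = 2.
Tally weights:
  weight 0: 1 codewords.
  weight 2: 3 codewords.
Minimum distance d = smallest w > 0 with A_w > 0 = 2.
Sanity: Σ A_w = 4 = 2^2 = 4 ✓.


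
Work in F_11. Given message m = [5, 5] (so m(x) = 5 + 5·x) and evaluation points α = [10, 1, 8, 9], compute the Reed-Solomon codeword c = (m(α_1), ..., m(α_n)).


c = [0, 10, 1, 6]

Message polynomial: m(x) = 5 + 5·x (mod 11).
For each evaluation point α_i, compute m(α_i) mod 11:
  α_1 = 10: Horner steps 5 → 0, so m(10) = 0.
  α_2 = 1: Horner steps 5 → 10, so m(1) = 10.
  α_3 = 8: Horner steps 5 → 1, so m(8) = 1.
  α_4 = 9: Horner steps 5 → 6, so m(9) = 6.
Codeword c = [0, 10, 1, 6] ∈ F_11^4.


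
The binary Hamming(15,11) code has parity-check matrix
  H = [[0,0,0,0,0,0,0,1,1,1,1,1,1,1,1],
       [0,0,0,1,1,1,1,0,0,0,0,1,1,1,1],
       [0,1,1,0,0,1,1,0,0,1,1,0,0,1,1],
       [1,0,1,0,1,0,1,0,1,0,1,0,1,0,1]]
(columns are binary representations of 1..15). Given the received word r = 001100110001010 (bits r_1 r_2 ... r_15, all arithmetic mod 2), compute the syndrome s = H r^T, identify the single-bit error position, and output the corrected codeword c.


s = (1, 0, 1, 0)^T, error position = 10, corrected codeword c = 001100110101010

Compute s = H r^T mod 2 one row at a time:
  s_1 = 1 + 0 + 0 + 0 + 1 + 0 + 1 + 0 = 3 ≡ 1 (mod 2).
  s_2 = 1 + 0 + 0 + 1 + 1 + 0 + 1 + 0 = 4 ≡ 0 (mod 2).
  s_3 = 0 + 1 + 0 + 1 + 0 + 0 + 1 + 0 = 3 ≡ 1 (mod 2).
  s_4 = 0 + 1 + 0 + 1 + 0 + 0 + 0 + 0 = 2 ≡ 0 (mod 2).
s = (1, 0, 1, 0)^T — this equals column 10 of H (binary 1010), so error is at position 10.
Correct: flip bit 10 of r = 001100110001010 to get c = 001100110101010.


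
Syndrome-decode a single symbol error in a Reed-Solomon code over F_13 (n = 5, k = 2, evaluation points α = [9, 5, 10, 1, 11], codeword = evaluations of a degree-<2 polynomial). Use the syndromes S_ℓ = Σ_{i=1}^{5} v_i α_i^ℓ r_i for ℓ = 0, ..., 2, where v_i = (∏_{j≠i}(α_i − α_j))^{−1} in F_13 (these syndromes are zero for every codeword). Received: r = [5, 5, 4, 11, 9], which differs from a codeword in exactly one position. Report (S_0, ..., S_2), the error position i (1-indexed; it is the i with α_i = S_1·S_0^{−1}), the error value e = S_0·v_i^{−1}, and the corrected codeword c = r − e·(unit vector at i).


S = (7, 11, 8), error at position 1, error magnitude e = 6, c = [12, 5, 4, 11, 9].

Step 1: column multipliers v_i = (∏_{j≠i}(α_i − α_j))^{−1} mod 13.
  i = 1 (α = 9): (9−5)(9−10)(9−1)(9−11) = 4·(−1)·8·(−2) = 64 ≡ 12, so v_1 = 12^{−1} = 12 (mod 13).
  i = 2 (α = 5): (5−9)(5−10)(5−1)(5−11) = (−4)·(−5)·4·(−6) = −480 ≡ 1, so v_2 = 1^{−1} = 1 (mod 13).
  i = 3 (α = 10): (10−9)(10−5)(10−1)(10−11) = 1·5·9·(−1) = −45 ≡ 7, so v_3 = 7^{−1} = 2 (mod 13).
  i = 4 (α = 1): (1−9)(1−5)(1−10)(1−11) = (−8)·(−4)·(−9)·(−10) = 2880 ≡ 7, so v_4 = 7^{−1} = 2 (mod 13).
  i = 5 (α = 11): (11−9)(11−5)(11−10)(11−1) = 2·6·1·10 = 120 ≡ 3, so v_5 = 3^{−1} = 9 (mod 13).
  v = [12, 1, 2, 2, 9].
Step 2: syndromes of r = [5, 5, 4, 11, 9] (all sums mod 13).
  S_0 = Σ v_i r_i = 12·5 + 1·5 + 2·4 + 2·11 + 9·9 = 176 ≡ 7.
  S_1 = Σ v_i α_i r_i = 12·9·5 + 1·5·5 + 2·10·4 + 2·1·11 + 9·11·9 = 1558 ≡ 11.
  α_i^2 mod 13 = [3, 12, 9, 1, 4].
  S_2 = Σ v_i α_i^2 r_i = 12·3·5 + 1·12·5 + 2·9·4 + 2·1·11 + 9·4·9 = 658 ≡ 8.
  S = (7, 11, 8) ≠ 0, so r is not a codeword (an error is present).
Step 3: locate the error. For a single error e at position i, S_ℓ = v_i·e·α_i^ℓ, so α_err = S_1/S_0.
  S_0^{−1} = 7^{−1} = 2 (mod 13), so α_err = 11·2 = 22 ≡ 9 = α_1. Error position i = 1.
  Consistency check: S_2/S_1 = 8·6 = 48 ≡ 9 = α_err ✓ (single-error assumption holds).
Step 4: error magnitude e = S_0/v_1 = S_0·∏_{j≠1}(α_1 − α_j) = 7·12 = 84 ≡ 6 (mod 13).
Step 5: correct position 1: c_1 = r_1 − e = 5 − 6 ≡ 12 (mod 13). Hence c = [12, 5, 4, 11, 9].
  Check: interpolating c through the α_i gives m(x) = 6 + 5·x (degree < 2) with m(α_i) = c_i for every i, so c is indeed a codeword.


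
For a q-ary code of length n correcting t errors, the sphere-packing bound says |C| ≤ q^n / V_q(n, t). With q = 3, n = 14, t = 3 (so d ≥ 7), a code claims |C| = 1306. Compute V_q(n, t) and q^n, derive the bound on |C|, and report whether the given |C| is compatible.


V_q(n, t) = 3305, q^n = 4782969, Hamming bound = 1447, |C| = 1306 ≤ bound (satisfied).

Step 1: Compute V_q(n, t) = Σ_{j=0}^3 C(n, j) (q−1)^j.
  j = 0: C(14,0)·(2)^0 = 1·1 = 1.
  j = 1: C(14,1)·(2)^1 = 14·2 = 28.
  j = 2: C(14,2)·(2)^2 = 91·4 = 364.
  j = 3: C(14,3)·(2)^3 = 364·8 = 2912.
  V_q(n, t) = 1 + 28 + 364 + 2912 = 3305.
Step 2: q^n = 3^14 = 4782969.
Step 3: Hamming bound ⌊q^n / V_q(n,t)⌋ = ⌊4782969/3305⌋ = 1447.
Step 4: Compare |C| = 1306 to 1447: satisfied.
The claimed |C| lies below the Hamming bound.


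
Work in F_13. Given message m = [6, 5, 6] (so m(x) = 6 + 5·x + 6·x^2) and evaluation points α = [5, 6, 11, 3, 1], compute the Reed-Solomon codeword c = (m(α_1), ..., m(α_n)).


c = [12, 5, 7, 10, 4]

Message polynomial: m(x) = 6 + 5·x + 6·x^2 (mod 13).
For each evaluation point α_i, compute m(α_i) mod 13:
  α_1 = 5: Horner steps 6 → 9 → 12, so m(5) = 12.
  α_2 = 6: Horner steps 6 → 2 → 5, so m(6) = 5.
  α_3 = 11: Horner steps 6 → 6 → 7, so m(11) = 7.
  α_4 = 3: Horner steps 6 → 10 → 10, so m(3) = 10.
  α_5 = 1: Horner steps 6 → 11 → 4, so m(1) = 4.
Codeword c = [12, 5, 7, 10, 4] ∈ F_13^5.


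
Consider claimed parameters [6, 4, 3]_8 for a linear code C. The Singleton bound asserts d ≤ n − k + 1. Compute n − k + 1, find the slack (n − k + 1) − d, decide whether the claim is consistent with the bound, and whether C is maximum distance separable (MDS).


Singleton RHS = n − k + 1 = 3, slack = 0, bound satisfied, MDS.

Singleton bound: d ≤ n − k + 1.
Here n = 6, k = 4, so n − k + 1 = 3.
Given d = 3, check d ≤ 3: YES.
Slack = (n − k + 1) − d = 0.
The code is MDS (slack = 0).
Description: the claimed parameters are [6, 4, 3]_8; such a code would be MDS (meets Singleton bound).


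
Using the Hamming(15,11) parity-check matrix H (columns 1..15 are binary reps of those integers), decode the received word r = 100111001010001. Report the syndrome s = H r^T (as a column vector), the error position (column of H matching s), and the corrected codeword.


s = (1, 0, 1, 1)^T, error position = 11, corrected codeword c = 100111001000001

Compute s = H r^T mod 2 one row at a time:
  s_1 = 0 + 1 + 0 + 1 + 0 + 0 + 0 + 1 = 3 ≡ 1 (mod 2).
  s_2 = 1 + 1 + 1 + 0 + 0 + 0 + 0 + 1 = 4 ≡ 0 (mod 2).
  s_3 = 0 + 0 + 1 + 0 + 0 + 1 + 0 + 1 = 3 ≡ 1 (mod 2).
  s_4 = 1 + 0 + 1 + 0 + 1 + 1 + 0 + 1 = 5 ≡ 1 (mod 2).
s = (1, 0, 1, 1)^T — this equals column 11 of H (binary 1011), so error is at position 11.
Correct: flip bit 11 of r = 100111001010001 to get c = 100111001000001.


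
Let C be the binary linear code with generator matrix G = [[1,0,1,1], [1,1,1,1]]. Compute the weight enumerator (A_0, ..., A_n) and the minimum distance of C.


Weight distribution: A_0 = 1, A_1 = 1, A_3 = 1, A_4 = 1. Minimum distance d = 1.

Enumerate all 2^2 = 4 messages m ∈ F_2^2.
For each, compute codeword c = mG in F_2^4, then tally its weight.
  m = 00 → c = 0000, weight = 0.
  m = 10 → c = 1011, weight = 3.
  m = 01 → c = 1111, weight = 4.
  m = 11 → c = 0100, weight = 1.
Tally weights:
  weight 0: 1 codewords.
  weight 1: 1 codewords.
  weight 3: 1 codewords.
  weight 4: 1 codewords.
Minimum distance d = smallest w > 0 with A_w > 0 = 1.
Sanity: Σ A_w = 4 = 2^2 = 4 ✓.


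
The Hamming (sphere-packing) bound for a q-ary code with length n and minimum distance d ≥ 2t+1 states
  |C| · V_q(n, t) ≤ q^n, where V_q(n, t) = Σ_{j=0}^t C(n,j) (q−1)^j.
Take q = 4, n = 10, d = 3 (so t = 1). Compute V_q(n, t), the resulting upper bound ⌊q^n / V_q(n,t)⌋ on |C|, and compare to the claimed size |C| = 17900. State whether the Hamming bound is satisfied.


V_q(n, t) = 31, q^n = 1048576, Hamming bound = 33825, |C| = 17900 ≤ bound (satisfied).

Step 1: Compute V_q(n, t) = Σ_{j=0}^1 C(n, j) (q−1)^j.
  j = 0: C(10,0)·(3)^0 = 1·1 = 1.
  j = 1: C(10,1)·(3)^1 = 10·3 = 30.
  V_q(n, t) = 1 + 30 = 31.
Step 2: q^n = 4^10 = 1048576.
Step 3: Hamming bound ⌊q^n / V_q(n,t)⌋ = ⌊1048576/31⌋ = 33825.
Step 4: Compare |C| = 17900 to 33825: satisfied.
The claimed |C| lies below the Hamming bound.


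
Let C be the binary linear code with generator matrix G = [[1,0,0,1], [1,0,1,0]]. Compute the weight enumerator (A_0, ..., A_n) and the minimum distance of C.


Weight distribution: A_0 = 1, A_2 = 3. Minimum distance d = 2.

Enumerate all 2^2 = 4 messages m ∈ F_2^2.
For each, compute codeword c = mG in F_2^4, then tally its weight.
  m = 00 → c = 0000, weight = 0.
  m = 10 → c = 1001, weight = 2.
  m = 01 → c = 1010, weight = 2.
  m = 11 → c = 0011, weight = 2.
Tally weights:
  weight 0: 1 codewords.
  weight 2: 3 codewords.
Minimum distance d = smallest w > 0 with A_w > 0 = 2.
Sanity: Σ A_w = 4 = 2^2 = 4 ✓.


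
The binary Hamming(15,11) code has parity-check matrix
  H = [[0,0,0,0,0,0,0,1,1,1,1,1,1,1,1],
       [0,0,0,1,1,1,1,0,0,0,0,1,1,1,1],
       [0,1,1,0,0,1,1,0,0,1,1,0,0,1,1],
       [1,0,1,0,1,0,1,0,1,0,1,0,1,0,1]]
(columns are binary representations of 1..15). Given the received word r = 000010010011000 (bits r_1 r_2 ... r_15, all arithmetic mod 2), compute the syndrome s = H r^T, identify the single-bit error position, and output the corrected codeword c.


s = (1, 0, 1, 0)^T, error position = 10, corrected codeword c = 000010010111000

Compute s = H r^T mod 2 one row at a time:
  s_1 = 1 + 0 + 0 + 1 + 1 + 0 + 0 + 0 = 3 ≡ 1 (mod 2).
  s_2 = 0 + 1 + 0 + 0 + 1 + 0 + 0 + 0 = 2 ≡ 0 (mod 2).
  s_3 = 0 + 0 + 0 + 0 + 0 + 1 + 0 + 0 = 1 ≡ 1 (mod 2).
  s_4 = 0 + 0 + 1 + 0 + 0 + 1 + 0 + 0 = 2 ≡ 0 (mod 2).
s = (1, 0, 1, 0)^T — this equals column 10 of H (binary 1010), so error is at position 10.
Correct: flip bit 10 of r = 000010010011000 to get c = 000010010111000.


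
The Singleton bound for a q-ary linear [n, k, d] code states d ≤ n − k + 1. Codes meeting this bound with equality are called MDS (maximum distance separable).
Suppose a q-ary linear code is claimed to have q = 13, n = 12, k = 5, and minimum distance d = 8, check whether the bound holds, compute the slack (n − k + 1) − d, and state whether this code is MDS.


Singleton RHS = n − k + 1 = 8, slack = 0, bound satisfied, MDS.

Singleton bound: d ≤ n − k + 1.
Here n = 12, k = 5, so n − k + 1 = 8.
Given d = 8, check d ≤ 8: YES.
Slack = (n − k + 1) − d = 0.
The code is MDS (slack = 0).
Description: the claimed parameters are [12, 5, 8]_13; such a code would be MDS (meets Singleton bound).


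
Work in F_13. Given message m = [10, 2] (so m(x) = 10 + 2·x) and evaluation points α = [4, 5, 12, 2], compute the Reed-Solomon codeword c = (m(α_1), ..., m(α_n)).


c = [5, 7, 8, 1]

Message polynomial: m(x) = 10 + 2·x (mod 13).
For each evaluation point α_i, compute m(α_i) mod 13:
  α_1 = 4: Horner steps 2 → 5, so m(4) = 5.
  α_2 = 5: Horner steps 2 → 7, so m(5) = 7.
  α_3 = 12: Horner steps 2 → 8, so m(12) = 8.
  α_4 = 2: Horner steps 2 → 1, so m(2) = 1.
Codeword c = [5, 7, 8, 1] ∈ F_13^4.


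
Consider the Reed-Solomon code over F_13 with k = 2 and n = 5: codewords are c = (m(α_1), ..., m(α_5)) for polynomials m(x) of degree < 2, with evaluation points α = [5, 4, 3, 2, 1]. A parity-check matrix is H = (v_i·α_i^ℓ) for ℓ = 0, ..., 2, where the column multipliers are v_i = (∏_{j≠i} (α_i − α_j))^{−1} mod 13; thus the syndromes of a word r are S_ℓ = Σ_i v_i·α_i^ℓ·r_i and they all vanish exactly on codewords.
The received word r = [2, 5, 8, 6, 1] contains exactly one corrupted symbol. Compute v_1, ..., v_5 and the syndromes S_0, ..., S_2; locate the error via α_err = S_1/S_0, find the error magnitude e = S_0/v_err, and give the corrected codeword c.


S = (3, 6, 12), error at position 4, error magnitude e = 8, c = [2, 5, 8, 11, 1].

Step 1: column multipliers v_i = (∏_{j≠i}(α_i − α_j))^{−1} mod 13.
  i = 1 (α = 5): (5−4)(5−3)(5−2)(5−1) = 1·2·3·4 = 24 ≡ 11, so v_1 = 11^{−1} = 6 (mod 13).
  i = 2 (α = 4): (4−5)(4−3)(4−2)(4−1) = (−1)·1·2·3 = −6 ≡ 7, so v_2 = 7^{−1} = 2 (mod 13).
  i = 3 (α = 3): (3−5)(3−4)(3−2)(3−1) = (−2)·(−1)·1·2 = 4 ≡ 4, so v_3 = 4^{−1} = 10 (mod 13).
  i = 4 (α = 2): (2−5)(2−4)(2−3)(2−1) = (−3)·(−2)·(−1)·1 = −6 ≡ 7, so v_4 = 7^{−1} = 2 (mod 13).
  i = 5 (α = 1): (1−5)(1−4)(1−3)(1−2) = (−4)·(−3)·(−2)·(−1) = 24 ≡ 11, so v_5 = 11^{−1} = 6 (mod 13).
  v = [6, 2, 10, 2, 6].
Step 2: syndromes of r = [2, 5, 8, 6, 1] (all sums mod 13).
  S_0 = Σ v_i r_i = 6·2 + 2·5 + 10·8 + 2·6 + 6·1 = 120 ≡ 3.
  S_1 = Σ v_i α_i r_i = 6·5·2 + 2·4·5 + 10·3·8 + 2·2·6 + 6·1·1 = 370 ≡ 6.
  α_i^2 mod 13 = [12, 3, 9, 4, 1].
  S_2 = Σ v_i α_i^2 r_i = 6·12·2 + 2·3·5 + 10·9·8 + 2·4·6 + 6·1·1 = 948 ≡ 12.
  S = (3, 6, 12) ≠ 0, so r is not a codeword (an error is present).
Step 3: locate the error. For a single error e at position i, S_ℓ = v_i·e·α_i^ℓ, so α_err = S_1/S_0.
  S_0^{−1} = 3^{−1} = 9 (mod 13), so α_err = 6·9 = 54 ≡ 2 = α_4. Error position i = 4.
  Consistency check: S_2/S_1 = 12·11 = 132 ≡ 2 = α_err ✓ (single-error assumption holds).
Step 4: error magnitude e = S_0/v_4 = S_0·∏_{j≠4}(α_4 − α_j) = 3·7 = 21 ≡ 8 (mod 13).
Step 5: correct position 4: c_4 = r_4 − e = 6 − 8 ≡ 11 (mod 13). Hence c = [2, 5, 8, 11, 1].
  Check: interpolating c through the α_i gives m(x) = 4 + 10·x (degree < 2) with m(α_i) = c_i for every i, so c is indeed a codeword.


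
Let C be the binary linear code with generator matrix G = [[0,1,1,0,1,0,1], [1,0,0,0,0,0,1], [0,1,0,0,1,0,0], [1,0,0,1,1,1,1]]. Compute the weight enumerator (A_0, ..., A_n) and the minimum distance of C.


Weight distribution: A_0 = 1, A_2 = 4, A_3 = 2, A_4 = 3, A_5 = 6. Minimum distance d = 2.

Enumerate all 2^4 = 16 messages m ∈ F_2^4.
For each, compute codeword c = mG in F_2^7, then tally its weight.
  m = 0000 → c = 0000000, weight = 0.
  m = 1000 → c = 0110101, weight = 4.
  m = 0100 → c = 1000001, weight = 2.
  m = 1100 → c = 1110100, weight = 4.
  m = 0010 → c = 0100100, weight = 2.
  m = 1010 → c = 0010001, weight = 2.
  m = 0110 → c = 1100101, weight = 4.
  m = 1110 → c = 1010000, weight = 2.
  m = 0001 → c = 1001111, weight = 5.
  m = 1001 → c = 1111010, weight = 5.
  m = 0101 → c = 0001110, weight = 3.
  m = 1101 → c = 0111011, weight = 5.
  m = 0011 → c = 1101011, weight = 5.
  m = 1011 → c = 1011110, weight = 5.
  m = 0111 → c = 0101010, weight = 3.
  m = 1111 → c = 0011111, weight = 5.
Tally weights:
  weight 0: 1 codewords.
  weight 2: 4 codewords.
  weight 3: 2 codewords.
  weight 4: 3 codewords.
  weight 5: 6 codewords.
Minimum distance d = smallest w > 0 with A_w > 0 = 2.
Sanity: Σ A_w = 16 = 2^4 = 16 ✓.


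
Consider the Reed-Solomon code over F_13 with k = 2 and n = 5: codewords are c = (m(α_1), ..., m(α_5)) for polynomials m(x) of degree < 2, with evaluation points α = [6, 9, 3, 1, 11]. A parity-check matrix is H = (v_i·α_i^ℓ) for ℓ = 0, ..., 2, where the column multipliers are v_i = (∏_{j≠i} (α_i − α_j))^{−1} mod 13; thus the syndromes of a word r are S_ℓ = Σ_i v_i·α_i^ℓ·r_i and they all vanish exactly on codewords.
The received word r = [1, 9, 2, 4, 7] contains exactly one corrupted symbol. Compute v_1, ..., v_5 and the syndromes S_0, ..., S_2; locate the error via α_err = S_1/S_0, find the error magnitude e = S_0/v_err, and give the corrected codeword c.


S = (7, 3, 5), error at position 1, error magnitude e = 2, c = [12, 9, 2, 4, 7].

Step 1: column multipliers v_i = (∏_{j≠i}(α_i − α_j))^{−1} mod 13.
  i = 1 (α = 6): (6−9)(6−3)(6−1)(6−11) = (−3)·3·5·(−5) = 225 ≡ 4, so v_1 = 4^{−1} = 10 (mod 13).
  i = 2 (α = 9): (9−6)(9−3)(9−1)(9−11) = 3·6·8·(−2) = −288 ≡ 11, so v_2 = 11^{−1} = 6 (mod 13).
  i = 3 (α = 3): (3−6)(3−9)(3−1)(3−11) = (−3)·(−6)·2·(−8) = −288 ≡ 11, so v_3 = 11^{−1} = 6 (mod 13).
  i = 4 (α = 1): (1−6)(1−9)(1−3)(1−11) = (−5)·(−8)·(−2)·(−10) = 800 ≡ 7, so v_4 = 7^{−1} = 2 (mod 13).
  i = 5 (α = 11): (11−6)(11−9)(11−3)(11−1) = 5·2·8·10 = 800 ≡ 7, so v_5 = 7^{−1} = 2 (mod 13).
  v = [10, 6, 6, 2, 2].
Step 2: syndromes of r = [1, 9, 2, 4, 7] (all sums mod 13).
  S_0 = Σ v_i r_i = 10·1 + 6·9 + 6·2 + 2·4 + 2·7 = 98 ≡ 7.
  S_1 = Σ v_i α_i r_i = 10·6·1 + 6·9·9 + 6·3·2 + 2·1·4 + 2·11·7 = 744 ≡ 3.
  α_i^2 mod 13 = [10, 3, 9, 1, 4].
  S_2 = Σ v_i α_i^2 r_i = 10·10·1 + 6·3·9 + 6·9·2 + 2·1·4 + 2·4·7 = 434 ≡ 5.
  S = (7, 3, 5) ≠ 0, so r is not a codeword (an error is present).
Step 3: locate the error. For a single error e at position i, S_ℓ = v_i·e·α_i^ℓ, so α_err = S_1/S_0.
  S_0^{−1} = 7^{−1} = 2 (mod 13), so α_err = 3·2 = 6 ≡ 6 = α_1. Error position i = 1.
  Consistency check: S_2/S_1 = 5·9 = 45 ≡ 6 = α_err ✓ (single-error assumption holds).
Step 4: error magnitude e = S_0/v_1 = S_0·∏_{j≠1}(α_1 − α_j) = 7·4 = 28 ≡ 2 (mod 13).
Step 5: correct position 1: c_1 = r_1 − e = 1 − 2 ≡ 12 (mod 13). Hence c = [12, 9, 2, 4, 7].
  Check: interpolating c through the α_i gives m(x) = 5 + 12·x (degree < 2) with m(α_i) = c_i for every i, so c is indeed a codeword.


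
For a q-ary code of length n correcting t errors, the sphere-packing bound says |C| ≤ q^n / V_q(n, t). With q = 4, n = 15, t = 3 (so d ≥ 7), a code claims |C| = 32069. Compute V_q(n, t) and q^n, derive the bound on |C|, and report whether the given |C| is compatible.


V_q(n, t) = 13276, q^n = 1073741824, Hamming bound = 80878, |C| = 32069 ≤ bound (satisfied).

Step 1: Compute V_q(n, t) = Σ_{j=0}^3 C(n, j) (q−1)^j.
  j = 0: C(15,0)·(3)^0 = 1·1 = 1.
  j = 1: C(15,1)·(3)^1 = 15·3 = 45.
  j = 2: C(15,2)·(3)^2 = 105·9 = 945.
  j = 3: C(15,3)·(3)^3 = 455·27 = 12285.
  V_q(n, t) = 1 + 45 + 945 + 12285 = 13276.
Step 2: q^n = 4^15 = 1073741824.
Step 3: Hamming bound ⌊q^n / V_q(n,t)⌋ = ⌊1073741824/13276⌋ = 80878.
Step 4: Compare |C| = 32069 to 80878: satisfied.
The claimed |C| lies below the Hamming bound.


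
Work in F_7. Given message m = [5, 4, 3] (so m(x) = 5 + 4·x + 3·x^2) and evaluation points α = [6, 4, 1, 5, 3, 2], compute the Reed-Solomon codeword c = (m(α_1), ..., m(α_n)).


c = [4, 6, 5, 2, 2, 4]

Message polynomial: m(x) = 5 + 4·x + 3·x^2 (mod 7).
For each evaluation point α_i, compute m(α_i) mod 7:
  α_1 = 6: Horner steps 3 → 1 → 4, so m(6) = 4.
  α_2 = 4: Horner steps 3 → 2 → 6, so m(4) = 6.
  α_3 = 1: Horner steps 3 → 0 → 5, so m(1) = 5.
  α_4 = 5: Horner steps 3 → 5 → 2, so m(5) = 2.
  α_5 = 3: Horner steps 3 → 6 → 2, so m(3) = 2.
  α_6 = 2: Horner steps 3 → 3 → 4, so m(2) = 4.
Codeword c = [4, 6, 5, 2, 2, 4] ∈ F_7^6.


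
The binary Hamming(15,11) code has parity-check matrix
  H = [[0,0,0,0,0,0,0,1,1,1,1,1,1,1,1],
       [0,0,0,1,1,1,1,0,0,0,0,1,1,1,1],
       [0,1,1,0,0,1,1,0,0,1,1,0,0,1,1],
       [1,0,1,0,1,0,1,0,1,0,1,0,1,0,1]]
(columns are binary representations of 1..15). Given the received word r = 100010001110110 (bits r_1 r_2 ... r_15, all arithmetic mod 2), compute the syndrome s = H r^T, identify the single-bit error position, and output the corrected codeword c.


s = (1, 1, 1, 1)^T, error position = 15, corrected codeword c = 100010001110111

Compute s = H r^T mod 2 one row at a time:
  s_1 = 0 + 1 + 1 + 1 + 0 + 1 + 1 + 0 = 5 ≡ 1 (mod 2).
  s_2 = 0 + 1 + 0 + 0 + 0 + 1 + 1 + 0 = 3 ≡ 1 (mod 2).
  s_3 = 0 + 0 + 0 + 0 + 1 + 1 + 1 + 0 = 3 ≡ 1 (mod 2).
  s_4 = 1 + 0 + 1 + 0 + 1 + 1 + 1 + 0 = 5 ≡ 1 (mod 2).
s = (1, 1, 1, 1)^T — this equals column 15 of H (binary 1111), so error is at position 15.
Correct: flip bit 15 of r = 100010001110110 to get c = 100010001110111.


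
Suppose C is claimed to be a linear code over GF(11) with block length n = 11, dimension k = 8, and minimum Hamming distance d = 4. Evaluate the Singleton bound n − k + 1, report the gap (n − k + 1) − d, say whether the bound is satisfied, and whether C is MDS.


Singleton RHS = n − k + 1 = 4, slack = 0, bound satisfied, MDS.

Singleton bound: d ≤ n − k + 1.
Here n = 11, k = 8, so n − k + 1 = 4.
Given d = 4, check d ≤ 4: YES.
Slack = (n − k + 1) − d = 0.
The code is MDS (slack = 0).
Description: the claimed parameters are [11, 8, 4]_11; such a code would be MDS (meets Singleton bound).


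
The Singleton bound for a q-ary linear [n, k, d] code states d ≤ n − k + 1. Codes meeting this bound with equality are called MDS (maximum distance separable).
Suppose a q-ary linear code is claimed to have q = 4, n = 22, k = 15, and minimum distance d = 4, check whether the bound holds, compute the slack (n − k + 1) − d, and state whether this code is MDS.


Singleton RHS = n − k + 1 = 8, slack = 4, bound satisfied, not MDS.

Singleton bound: d ≤ n − k + 1.
Here n = 22, k = 15, so n − k + 1 = 8.
Given d = 4, check d ≤ 8: YES.
Slack = (n − k + 1) − d = 4.
The code is NOT MDS (slack = 4 > 0).
Description: the claimed parameters are [22, 15, 4]_4; such a code would be non-MDS.


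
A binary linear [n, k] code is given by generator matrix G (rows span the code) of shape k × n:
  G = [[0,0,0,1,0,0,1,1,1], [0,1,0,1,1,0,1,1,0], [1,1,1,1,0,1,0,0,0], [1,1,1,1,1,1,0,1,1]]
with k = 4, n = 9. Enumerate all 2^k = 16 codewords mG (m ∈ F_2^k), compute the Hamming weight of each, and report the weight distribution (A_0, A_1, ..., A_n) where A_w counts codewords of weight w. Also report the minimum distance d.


Weight distribution: A_0 = 1, A_2 = 1, A_3 = 3, A_4 = 2, A_5 = 4, A_6 = 3, A_7 = 1, A_8 = 1. Minimum distance d = 2.

Enumerate all 2^4 = 16 messages m ∈ F_2^4.
For each, compute codeword c = mG in F_2^9, then tally its weight.
  m = 0000 → c = 000000000, weight = 0.
  m = 1000 → c = 000100111, weight = 4.
  m = 0100 → c = 010110110, weight = 5.
  m = 1100 → c = 010010001, weight = 3.
  m = 0010 → c = 111101000, weight = 5.
  m = 1010 → c = 111001111, weight = 7.
  m = 0110 → c = 101011110, weight = 6.
  m = 1110 → c = 101111001, weight = 6.
  m = 0001 → c = 111111011, weight = 8.
  m = 1001 → c = 111011100, weight = 6.
  m = 0101 → c = 101001101, weight = 5.
  m = 1101 → c = 101101010, weight = 5.
  m = 0011 → c = 000010011, weight = 3.
  m = 1011 → c = 000110100, weight = 3.
  m = 0111 → c = 010100101, weight = 4.
  m = 1111 → c = 010000010, weight = 2.
Tally weights:
  weight 0: 1 codewords.
  weight 2: 1 codewords.
  weight 3: 3 codewords.
  weight 4: 2 codewords.
  weight 5: 4 codewords.
  weight 6: 3 codewords.
  weight 7: 1 codewords.
  weight 8: 1 codewords.
Minimum distance d = smallest w > 0 with A_w > 0 = 2.
Sanity: Σ A_w = 16 = 2^4 = 16 ✓.


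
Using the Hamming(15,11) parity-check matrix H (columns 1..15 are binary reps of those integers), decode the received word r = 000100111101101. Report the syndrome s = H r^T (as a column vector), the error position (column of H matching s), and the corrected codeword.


s = (0, 1, 1, 0)^T, error position = 6, corrected codeword c = 000101111101101

Compute s = H r^T mod 2 one row at a time:
  s_1 = 1 + 1 + 1 + 0 + 1 + 1 + 0 + 1 = 6 ≡ 0 (mod 2).
  s_2 = 1 + 0 + 0 + 1 + 1 + 1 + 0 + 1 = 5 ≡ 1 (mod 2).
  s_3 = 0 + 0 + 0 + 1 + 1 + 0 + 0 + 1 = 3 ≡ 1 (mod 2).
  s_4 = 0 + 0 + 0 + 1 + 1 + 0 + 1 + 1 = 4 ≡ 0 (mod 2).
s = (0, 1, 1, 0)^T — this equals column 6 of H (binary 0110), so error is at position 6.
Correct: flip bit 6 of r = 000100111101101 to get c = 000101111101101.


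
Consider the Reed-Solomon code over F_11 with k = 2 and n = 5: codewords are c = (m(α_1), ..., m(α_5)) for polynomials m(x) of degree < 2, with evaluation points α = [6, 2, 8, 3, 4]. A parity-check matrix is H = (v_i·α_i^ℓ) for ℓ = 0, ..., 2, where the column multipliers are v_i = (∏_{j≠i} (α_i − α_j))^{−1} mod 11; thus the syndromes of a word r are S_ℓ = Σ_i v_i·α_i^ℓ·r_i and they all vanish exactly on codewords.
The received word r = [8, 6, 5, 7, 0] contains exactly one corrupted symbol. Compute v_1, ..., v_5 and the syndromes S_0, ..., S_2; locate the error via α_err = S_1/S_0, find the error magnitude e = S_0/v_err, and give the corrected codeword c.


S = (9, 7, 3), error at position 2, error magnitude e = 3, c = [8, 3, 5, 7, 0].

Step 1: column multipliers v_i = (∏_{j≠i}(α_i − α_j))^{−1} mod 11.
  i = 1 (α = 6): (6−2)(6−8)(6−3)(6−4) = 4·(−2)·3·2 = −48 ≡ 7, so v_1 = 7^{−1} = 8 (mod 11).
  i = 2 (α = 2): (2−6)(2−8)(2−3)(2−4) = (−4)·(−6)·(−1)·(−2) = 48 ≡ 4, so v_2 = 4^{−1} = 3 (mod 11).
  i = 3 (α = 8): (8−6)(8−2)(8−3)(8−4) = 2·6·5·4 = 240 ≡ 9, so v_3 = 9^{−1} = 5 (mod 11).
  i = 4 (α = 3): (3−6)(3−2)(3−8)(3−4) = (−3)·1·(−5)·(−1) = −15 ≡ 7, so v_4 = 7^{−1} = 8 (mod 11).
  i = 5 (α = 4): (4−6)(4−2)(4−8)(4−3) = (−2)·2·(−4)·1 = 16 ≡ 5, so v_5 = 5^{−1} = 9 (mod 11).
  v = [8, 3, 5, 8, 9].
Step 2: syndromes of r = [8, 6, 5, 7, 0] (all sums mod 11).
  S_0 = Σ v_i r_i = 8·8 + 3·6 + 5·5 + 8·7 + 9·0 = 163 ≡ 9.
  S_1 = Σ v_i α_i r_i = 8·6·8 + 3·2·6 + 5·8·5 + 8·3·7 + 9·4·0 = 788 ≡ 7.
  α_i^2 mod 11 = [3, 4, 9, 9, 5].
  S_2 = Σ v_i α_i^2 r_i = 8·3·8 + 3·4·6 + 5·9·5 + 8·9·7 + 9·5·0 = 993 ≡ 3.
  S = (9, 7, 3) ≠ 0, so r is not a codeword (an error is present).
Step 3: locate the error. For a single error e at position i, S_ℓ = v_i·e·α_i^ℓ, so α_err = S_1/S_0.
  S_0^{−1} = 9^{−1} = 5 (mod 11), so α_err = 7·5 = 35 ≡ 2 = α_2. Error position i = 2.
  Consistency check: S_2/S_1 = 3·8 = 24 ≡ 2 = α_err ✓ (single-error assumption holds).
Step 4: error magnitude e = S_0/v_2 = S_0·∏_{j≠2}(α_2 − α_j) = 9·4 = 36 ≡ 3 (mod 11).
Step 5: correct position 2: c_2 = r_2 − e = 6 − 3 ≡ 3 (mod 11). Hence c = [8, 3, 5, 7, 0].
  Check: interpolating c through the α_i gives m(x) = 6 + 4·x (degree < 2) with m(α_i) = c_i for every i, so c is indeed a codeword.


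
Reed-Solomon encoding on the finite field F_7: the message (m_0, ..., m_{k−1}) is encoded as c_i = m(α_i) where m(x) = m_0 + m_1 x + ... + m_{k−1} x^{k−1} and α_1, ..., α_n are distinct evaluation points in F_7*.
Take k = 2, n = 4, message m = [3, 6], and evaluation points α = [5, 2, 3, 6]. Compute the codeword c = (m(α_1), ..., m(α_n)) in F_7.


c = [5, 1, 0, 4]

Message polynomial: m(x) = 3 + 6·x (mod 7).
For each evaluation point α_i, compute m(α_i) mod 7:
  α_1 = 5: Horner steps 6 → 5, so m(5) = 5.
  α_2 = 2: Horner steps 6 → 1, so m(2) = 1.
  α_3 = 3: Horner steps 6 → 0, so m(3) = 0.
  α_4 = 6: Horner steps 6 → 4, so m(6) = 4.
Codeword c = [5, 1, 0, 4] ∈ F_7^4.


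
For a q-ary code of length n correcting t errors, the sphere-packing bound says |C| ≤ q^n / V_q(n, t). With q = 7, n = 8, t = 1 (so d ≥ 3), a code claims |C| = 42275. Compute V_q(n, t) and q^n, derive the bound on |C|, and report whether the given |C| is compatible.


V_q(n, t) = 49, q^n = 5764801, Hamming bound = 117649, |C| = 42275 ≤ bound (satisfied).

Step 1: Compute V_q(n, t) = Σ_{j=0}^1 C(n, j) (q−1)^j.
  j = 0: C(8,0)·(6)^0 = 1·1 = 1.
  j = 1: C(8,1)·(6)^1 = 8·6 = 48.
  V_q(n, t) = 1 + 48 = 49.
Step 2: q^n = 7^8 = 5764801.
Step 3: Hamming bound ⌊q^n / V_q(n,t)⌋ = ⌊5764801/49⌋ = 117649.
Step 4: Compare |C| = 42275 to 117649: satisfied.
The claimed |C| lies below the Hamming bound.


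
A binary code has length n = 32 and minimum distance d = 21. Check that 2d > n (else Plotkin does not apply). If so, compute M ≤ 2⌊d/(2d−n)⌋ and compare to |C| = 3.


Plotkin bound M ≤ 4; given |C| = 3 ≤ bound (satisfied).

Check applicability: 2d = 42, n = 32.
2d − n = 10 > 0, so Plotkin applies.
Compute d/(2d−n) = 21/10 ≈ 2.1000.
⌊d/(2d−n)⌋ = 2.
Plotkin bound: M ≤ 2·2 = 4.
Given |C| = 3, check: satisfied.
This |C| is below the Plotkin bound.


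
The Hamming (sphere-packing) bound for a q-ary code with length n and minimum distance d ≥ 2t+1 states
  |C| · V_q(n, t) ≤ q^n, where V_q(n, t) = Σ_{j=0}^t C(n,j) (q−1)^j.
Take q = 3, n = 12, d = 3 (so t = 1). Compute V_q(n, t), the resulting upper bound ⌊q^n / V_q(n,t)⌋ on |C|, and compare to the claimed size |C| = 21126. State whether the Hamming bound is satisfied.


V_q(n, t) = 25, q^n = 531441, Hamming bound = 21257, |C| = 21126 ≤ bound (satisfied).

Step 1: Compute V_q(n, t) = Σ_{j=0}^1 C(n, j) (q−1)^j.
  j = 0: C(12,0)·(2)^0 = 1·1 = 1.
  j = 1: C(12,1)·(2)^1 = 12·2 = 24.
  V_q(n, t) = 1 + 24 = 25.
Step 2: q^n = 3^12 = 531441.
Step 3: Hamming bound ⌊q^n / V_q(n,t)⌋ = ⌊531441/25⌋ = 21257.
Step 4: Compare |C| = 21126 to 21257: satisfied.
The claimed |C| lies below the Hamming bound.


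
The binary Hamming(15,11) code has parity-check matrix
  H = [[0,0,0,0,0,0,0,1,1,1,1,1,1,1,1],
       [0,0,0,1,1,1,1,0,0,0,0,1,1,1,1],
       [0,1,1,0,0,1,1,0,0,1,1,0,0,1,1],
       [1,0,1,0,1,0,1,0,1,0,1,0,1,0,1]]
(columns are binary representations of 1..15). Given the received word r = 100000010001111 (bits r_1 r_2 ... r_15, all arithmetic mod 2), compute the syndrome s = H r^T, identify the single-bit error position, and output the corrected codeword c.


s = (1, 0, 0, 1)^T, error position = 9, corrected codeword c = 100000011001111

Compute s = H r^T mod 2 one row at a time:
  s_1 = 1 + 0 + 0 + 0 + 1 + 1 + 1 + 1 = 5 ≡ 1 (mod 2).
  s_2 = 0 + 0 + 0 + 0 + 1 + 1 + 1 + 1 = 4 ≡ 0 (mod 2).
  s_3 = 0 + 0 + 0 + 0 + 0 + 0 + 1 + 1 = 2 ≡ 0 (mod 2).
  s_4 = 1 + 0 + 0 + 0 + 0 + 0 + 1 + 1 = 3 ≡ 1 (mod 2).
s = (1, 0, 0, 1)^T — this equals column 9 of H (binary 1001), so error is at position 9.
Correct: flip bit 9 of r = 100000010001111 to get c = 100000011001111.
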